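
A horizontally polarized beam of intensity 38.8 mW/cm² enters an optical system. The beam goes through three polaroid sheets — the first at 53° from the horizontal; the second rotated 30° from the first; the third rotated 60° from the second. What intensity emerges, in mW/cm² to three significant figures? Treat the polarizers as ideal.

I ≈ 2.63 mW/cm²

By Malus's law, I₁ = 38.8 mW/cm² · cos²(53°) = 14.05 mW/cm².
I₂ = I₁ · cos²(30°) = 14.05 · 0.75 = 10.54 mW/cm².
I₃ = I₂ · cos²(60°) = 10.54 · 0.25 = 2.635 mW/cm².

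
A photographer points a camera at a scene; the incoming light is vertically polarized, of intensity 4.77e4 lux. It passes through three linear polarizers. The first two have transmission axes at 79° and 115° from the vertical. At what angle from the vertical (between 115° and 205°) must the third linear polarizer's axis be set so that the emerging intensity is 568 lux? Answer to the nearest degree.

By Malus's law, I₁ = I₀ cos²(79° − 0°) = I₀ cos²(79°) = 0.03641 I₀.
I₂ = I₁ cos²(115° − 79°) = 0.03641 I₀ · cos²(36°) = 0.02383 I₀.
Target fraction: 568 / 4.77e4 lux = 0.01191 of I₀.
Need I₃/I₀ = 0.01191, so cos²(θ − 115°) = 0.01191 / 0.02383 = 0.4997.
θ − 115° = arccos(√0.4997) = 45.0°, giving θ ≈ 115 + 45.0 = 160.0°.

θ ≈ 160°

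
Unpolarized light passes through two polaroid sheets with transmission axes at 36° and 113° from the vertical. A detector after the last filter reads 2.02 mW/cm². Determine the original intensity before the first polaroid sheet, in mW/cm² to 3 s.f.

Unpolarized light through the first polarizer → I₁ = ½ I₀, now polarized at 36°.
I₂ = I₁ cos²(113° − 36°) = 0.5 I₀ · cos²(77°) = 0.0253 I₀.
So 2.02 mW/cm² = 0.0253 I₀, giving I₀ = 2.02/0.0253 = 79.84 mW/cm².

I₀ ≈ 79.8 mW/cm²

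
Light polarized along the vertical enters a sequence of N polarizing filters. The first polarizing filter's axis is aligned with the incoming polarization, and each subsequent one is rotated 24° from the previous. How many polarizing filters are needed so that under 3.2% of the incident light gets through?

N = 21

First polarizer is aligned with the polarization: full transmission.
Each further stage multiplies by cos²(24°) = 0.8346.
After N polarizers: T = 0.8346^(N−1). Require T < 0.032 ⇒ N−1 > ln(0.032)/ln(0.8346) = 19.03, so N−1 ≥ 20 and N = 21.
Check: N=21 gives T = 0.02687 < 0.032; N=20 gives T = 0.03219.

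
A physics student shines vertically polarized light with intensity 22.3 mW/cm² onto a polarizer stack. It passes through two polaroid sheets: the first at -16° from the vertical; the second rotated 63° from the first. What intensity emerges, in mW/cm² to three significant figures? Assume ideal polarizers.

I₁ = 22.3 mW/cm² · cos²(16°) = 20.61 mW/cm².
I₂ = I₁ · cos²(63°) = 20.61 · 0.2061 = 4.247 mW/cm².

I ≈ 4.25 mW/cm²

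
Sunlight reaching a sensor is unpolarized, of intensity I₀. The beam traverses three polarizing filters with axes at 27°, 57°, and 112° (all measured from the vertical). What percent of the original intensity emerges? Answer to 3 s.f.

≈ 12.3%

Unpolarized light through the first polarizer → I₁ = ½ I₀, now polarized at 27°.
I₂ = I₁ cos²(57° − 27°) = 0.5 I₀ · cos²(30°) = 0.375 I₀.
I₃ = I₂ cos²(112° − 57°) = 0.375 I₀ · cos²(55°) = 0.1234 I₀.
That is 12.34% of the incident intensity.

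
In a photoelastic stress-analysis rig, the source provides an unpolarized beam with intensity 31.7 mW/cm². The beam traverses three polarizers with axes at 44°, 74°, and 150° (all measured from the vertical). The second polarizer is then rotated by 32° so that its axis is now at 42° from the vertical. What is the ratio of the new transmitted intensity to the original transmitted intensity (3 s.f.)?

Before rotation:
Unpolarized light through the first polarizer → I₁ = ½ I₀, now polarized at 44°.
I₂ = I₁ cos²(74° − 44°) = 0.5 I₀ · cos²(30°) = 0.375 I₀.
I₃ = I₂ cos²(150° − 74°) = 0.375 I₀ · cos²(76°) = 0.02195 I₀.
After rotation:
Unpolarized light through the first polarizer → I₁ = ½ I₀, now polarized at 44°.
I₂ = I₁ cos²(42° − 44°) = 0.5 I₀ · cos²(2°) = 0.4994 I₀.
Angle between axes 2 and 3: 72°. I₃ = 0.4994 I₀ · cos²(72°) = 0.04769 I₀.
Ratio = 0.04769 / 0.02195 = 2.173.

I_new/I_old ≈ 2.17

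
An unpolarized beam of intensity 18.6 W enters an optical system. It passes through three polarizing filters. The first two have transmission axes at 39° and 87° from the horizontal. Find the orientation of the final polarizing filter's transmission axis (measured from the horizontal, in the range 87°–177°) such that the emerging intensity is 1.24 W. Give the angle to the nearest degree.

θ ≈ 144°

Unpolarized light through the first polarizer → I₁ = ½ I₀, now polarized at 39°.
I₂ = I₁ cos²(87° − 39°) = 0.5 I₀ · cos²(48°) = 0.2239 I₀.
Target fraction: 1.24 / 18.6 W = 0.06667 of I₀.
Need I₃/I₀ = 0.06667, so cos²(θ − 87°) = 0.06667 / 0.2239 = 0.2978.
θ − 87° = arccos(√0.2978) = 56.9°, giving θ ≈ 87 + 56.9 = 143.9°.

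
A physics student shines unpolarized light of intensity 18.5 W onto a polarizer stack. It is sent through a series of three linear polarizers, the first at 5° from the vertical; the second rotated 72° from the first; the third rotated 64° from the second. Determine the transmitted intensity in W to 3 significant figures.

Unpolarized light through the first polarizer → I₁ = 18.5 W/2 = 9.25 W, polarized at 5°.
I₂ = I₁ · cos²(72°) = 9.25 · 0.09549 = 0.8833 W.
I₃ = I₂ · cos²(64°) = 0.8833 · 0.1922 = 0.1697 W.

I ≈ 0.170 W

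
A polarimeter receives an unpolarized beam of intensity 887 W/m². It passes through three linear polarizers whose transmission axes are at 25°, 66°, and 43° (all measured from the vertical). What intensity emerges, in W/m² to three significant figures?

I ≈ 214 W/m²

Unpolarized light through the first polarizer → I₁ = 887 W/m²/2 = 443.5 W/m², polarized at 25°.
I₂ = I₁ · cos²(41°) = 443.5 · 0.5696 = 252.6 W/m².
I₃ = I₂ · cos²(23°) = 252.6 · 0.8473 = 214 W/m².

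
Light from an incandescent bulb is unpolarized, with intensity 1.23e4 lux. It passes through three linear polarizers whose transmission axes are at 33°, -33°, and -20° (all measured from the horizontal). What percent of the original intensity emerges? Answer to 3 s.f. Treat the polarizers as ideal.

≈ 7.85%

Unpolarized light through the first polarizer → I₁ = 1.23e4 lux/2 = 6150 lux, polarized at 33°.
I₂ = I₁ · cos²(66°) = 6150 · 0.1654 = 1017 lux.
I₃ = I₂ · cos²(13°) = 1017 · 0.9494 = 965.9 lux.
That is 7.853% of the incident intensity.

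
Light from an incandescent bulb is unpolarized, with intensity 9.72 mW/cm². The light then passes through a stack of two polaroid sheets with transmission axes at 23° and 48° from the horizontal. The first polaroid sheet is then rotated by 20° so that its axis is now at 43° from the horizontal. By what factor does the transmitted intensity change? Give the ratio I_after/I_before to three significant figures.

Before rotation:
Unpolarized light through the first polarizer → I₁ = ½ I₀, now polarized at 23°.
I₂ = I₁ cos²(48° − 23°) = 0.5 I₀ · cos²(25°) = 0.4107 I₀.
After rotation:
Unpolarized light through the first polarizer → I₁ = ½ I₀, now polarized at 43°.
I₂ = I₁ cos²(48° − 43°) = 0.5 I₀ · cos²(5°) = 0.4962 I₀.
Ratio = 0.4962 / 0.4107 = 1.208.

I_new/I_old ≈ 1.21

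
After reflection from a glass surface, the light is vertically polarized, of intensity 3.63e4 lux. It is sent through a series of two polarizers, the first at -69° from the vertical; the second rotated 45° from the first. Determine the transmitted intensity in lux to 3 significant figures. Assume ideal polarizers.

I ≈ 2330 lux

I₁ = 3.63e4 lux · cos²(69°) = 4662 lux.
I₂ = I₁ · cos²(45°) = 4662 · 0.5 = 2331 lux.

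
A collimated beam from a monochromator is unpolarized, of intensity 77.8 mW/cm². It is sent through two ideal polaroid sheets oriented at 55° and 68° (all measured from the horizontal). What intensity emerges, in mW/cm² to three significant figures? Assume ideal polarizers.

Unpolarized light through the first polarizer → I₁ = 77.8 mW/cm²/2 = 38.9 mW/cm², polarized at 55°.
I₂ = I₁ · cos²(13°) = 38.9 · 0.9494 = 36.93 mW/cm².

I ≈ 36.9 mW/cm²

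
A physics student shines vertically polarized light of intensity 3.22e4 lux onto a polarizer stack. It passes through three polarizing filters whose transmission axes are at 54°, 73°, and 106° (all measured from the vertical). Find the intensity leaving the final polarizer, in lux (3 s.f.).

I₁ = 3.22e4 lux · cos²(54°) = 1.112e+04 lux.
I₂ = I₁ · cos²(19°) = 1.112e+04 · 0.894 = 9946 lux.
I₃ = I₂ · cos²(33°) = 9946 · 0.7034 = 6995 lux.

I ≈ 7000 lux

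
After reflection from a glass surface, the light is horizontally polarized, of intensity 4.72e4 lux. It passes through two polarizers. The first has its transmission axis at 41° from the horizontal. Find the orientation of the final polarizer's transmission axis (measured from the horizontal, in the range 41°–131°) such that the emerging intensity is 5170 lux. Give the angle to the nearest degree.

By Malus's law, I₁ = I₀ cos²(41° − 0°) = I₀ cos²(41°) = 0.5696 I₀.
Target fraction: 5170 / 4.72e4 lux = 0.1095 of I₀.
Need I₂/I₀ = 0.1095, so cos²(θ − 41°) = 0.1095 / 0.5696 = 0.1923.
θ − 41° = arccos(√0.1923) = 64.0°, giving θ ≈ 41 + 64.0 = 105.0°.

θ ≈ 105°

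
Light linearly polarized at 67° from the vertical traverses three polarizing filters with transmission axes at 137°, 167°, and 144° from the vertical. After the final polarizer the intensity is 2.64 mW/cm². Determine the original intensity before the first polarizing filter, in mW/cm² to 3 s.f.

I₀ ≈ 35.5 mW/cm²

I₁ = I₀ cos²(137° − 67°) = I₀ cos²(70°) = 0.117 I₀.
I₂ = I₁ cos²(167° − 137°) = 0.117 I₀ · cos²(30°) = 0.08773 I₀.
I₃ = I₂ cos²(144° − 167°) = 0.08773 I₀ · cos²(23°) = 0.07434 I₀.
So 2.64 mW/cm² = 0.07434 I₀, giving I₀ = 2.64/0.07434 = 35.51 mW/cm².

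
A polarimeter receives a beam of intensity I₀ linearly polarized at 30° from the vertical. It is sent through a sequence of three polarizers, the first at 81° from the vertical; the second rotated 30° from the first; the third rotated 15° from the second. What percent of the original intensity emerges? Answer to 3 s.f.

≈ 27.7%

I₁ = I₀ cos²(81° − 30°) = I₀ cos²(51°) = 0.396 I₀.
I₂ = I₁ cos²(30°) = 0.396 · 0.75 I₀ = 0.297 I₀.
I₃ = I₂ cos²(15°) = 0.297 · 0.933 I₀ = 0.2771 I₀.
That is 27.71% of the incident intensity.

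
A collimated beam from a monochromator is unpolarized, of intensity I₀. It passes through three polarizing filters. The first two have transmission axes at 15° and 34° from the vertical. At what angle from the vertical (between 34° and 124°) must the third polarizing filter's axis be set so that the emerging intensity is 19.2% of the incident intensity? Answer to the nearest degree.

Unpolarized light through the first polarizer → I₁ = ½ I₀, now polarized at 15°.
I₂ = I₁ cos²(34° − 15°) = 0.5 I₀ · cos²(19°) = 0.447 I₀.
Need I₃/I₀ = 0.192, so cos²(θ − 34°) = 0.192 / 0.447 = 0.4295.
θ − 34° = arccos(√0.4295) = 49.1°, giving θ ≈ 34 + 49.1 = 83.1°.

θ ≈ 83°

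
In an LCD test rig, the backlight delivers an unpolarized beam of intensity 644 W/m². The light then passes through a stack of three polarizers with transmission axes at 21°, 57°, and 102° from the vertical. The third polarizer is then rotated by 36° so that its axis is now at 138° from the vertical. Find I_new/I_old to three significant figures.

I_new/I_old ≈ 0.0489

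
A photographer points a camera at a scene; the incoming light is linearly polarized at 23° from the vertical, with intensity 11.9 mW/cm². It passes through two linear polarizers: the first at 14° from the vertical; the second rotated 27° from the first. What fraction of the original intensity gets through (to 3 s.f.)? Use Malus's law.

By Malus's law, I₁ = 11.9 mW/cm² · cos²(9°) = 11.61 mW/cm².
I₂ = I₁ · cos²(27°) = 11.61 · 0.7939 = 9.216 mW/cm².
Transmitted fraction = 0.7745.

I/I₀ ≈ 0.774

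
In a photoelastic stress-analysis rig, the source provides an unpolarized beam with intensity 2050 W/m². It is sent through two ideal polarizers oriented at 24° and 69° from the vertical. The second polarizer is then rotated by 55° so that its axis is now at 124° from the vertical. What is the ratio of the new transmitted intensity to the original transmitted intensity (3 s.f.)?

Before rotation:
Unpolarized light through the first polarizer → I₁ = ½ I₀, now polarized at 24°.
I₂ = I₁ cos²(69° − 24°) = 0.5 I₀ · cos²(45°) = 0.25 I₀.
After rotation:
Unpolarized light through the first polarizer → I₁ = ½ I₀, now polarized at 24°.
Angle between axes 1 and 2: 80°. I₂ = 0.5 I₀ · cos²(80°) = 0.01508 I₀.
Ratio = 0.01508 / 0.25 = 0.06031.

I_new/I_old ≈ 0.0603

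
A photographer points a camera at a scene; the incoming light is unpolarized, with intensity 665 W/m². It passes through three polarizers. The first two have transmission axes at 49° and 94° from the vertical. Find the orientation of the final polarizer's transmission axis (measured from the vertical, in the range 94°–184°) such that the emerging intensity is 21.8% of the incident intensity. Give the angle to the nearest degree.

Unpolarized light through the first polarizer → I₁ = ½ I₀, now polarized at 49°.
I₂ = I₁ cos²(94° − 49°) = 0.5 I₀ · cos²(45°) = 0.25 I₀.
Need I₃/I₀ = 0.218, so cos²(θ − 94°) = 0.218 / 0.25 = 0.872.
θ − 94° = arccos(√0.872) = 21.0°, giving θ ≈ 94 + 21.0 = 115.0°.

θ ≈ 115°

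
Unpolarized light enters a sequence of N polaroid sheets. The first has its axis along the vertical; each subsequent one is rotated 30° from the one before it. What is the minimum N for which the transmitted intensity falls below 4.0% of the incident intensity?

N = 10

First polarizer halves the unpolarized light: factor 1/2.
Each further stage multiplies by cos²(30°) = 0.75.
After N polarizers: T = 0.5·0.75^(N−1). Require T < 0.040 ⇒ N−1 > ln(0.040/0.5)/ln(0.75) = 8.78, so N−1 ≥ 9 and N = 10.
Check: N=10 gives T = 0.03754 < 0.040; N=9 gives T = 0.05006.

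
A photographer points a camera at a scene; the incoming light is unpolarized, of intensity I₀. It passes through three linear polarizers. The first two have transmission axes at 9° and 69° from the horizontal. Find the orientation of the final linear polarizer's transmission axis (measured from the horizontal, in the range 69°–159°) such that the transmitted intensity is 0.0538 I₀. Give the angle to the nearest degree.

Unpolarized light through the first polarizer → I₁ = ½ I₀, now polarized at 9°.
I₂ = I₁ cos²(69° − 9°) = 0.5 I₀ · cos²(60°) = 0.125 I₀.
Need I₃/I₀ = 0.0538, so cos²(θ − 69°) = 0.0538 / 0.125 = 0.4304.
θ − 69° = arccos(√0.4304) = 49.0°, giving θ ≈ 69 + 49.0 = 118.0°.

θ ≈ 118°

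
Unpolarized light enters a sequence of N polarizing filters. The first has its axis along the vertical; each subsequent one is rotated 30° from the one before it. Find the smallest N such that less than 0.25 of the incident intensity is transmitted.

First polarizer halves the unpolarized light: factor 1/2.
Each further stage multiplies by cos²(30°) = 0.75.
After N polarizers: T = 0.5·0.75^(N−1). Require T < 0.25 ⇒ N−1 > ln(0.25/0.5)/ln(0.75) = 2.41, so N−1 ≥ 3 and N = 4.
Check: N=4 gives T = 0.2109 < 0.25; N=3 gives T = 0.2813.

N = 4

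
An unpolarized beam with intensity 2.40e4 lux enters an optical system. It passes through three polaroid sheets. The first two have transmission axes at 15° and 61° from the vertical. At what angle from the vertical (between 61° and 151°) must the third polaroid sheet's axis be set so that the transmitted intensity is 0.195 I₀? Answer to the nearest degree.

θ ≈ 87°

Unpolarized light through the first polarizer → I₁ = ½ I₀, now polarized at 15°.
I₂ = I₁ cos²(61° − 15°) = 0.5 I₀ · cos²(46°) = 0.2413 I₀.
Need I₃/I₀ = 0.195, so cos²(θ − 61°) = 0.195 / 0.2413 = 0.8082.
θ − 61° = arccos(√0.8082) = 26.0°, giving θ ≈ 61 + 26.0 = 87.0°.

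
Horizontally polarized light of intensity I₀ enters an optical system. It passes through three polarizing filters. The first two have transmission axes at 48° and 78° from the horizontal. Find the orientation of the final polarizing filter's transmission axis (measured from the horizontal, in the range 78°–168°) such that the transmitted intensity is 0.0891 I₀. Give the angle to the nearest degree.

θ ≈ 137°

By Malus's law, I₁ = I₀ cos²(48° − 0°) = I₀ cos²(48°) = 0.4477 I₀.
I₂ = I₁ cos²(78° − 48°) = 0.4477 I₀ · cos²(30°) = 0.3358 I₀.
Need I₃/I₀ = 0.0891, so cos²(θ − 78°) = 0.0891 / 0.3358 = 0.2653.
θ − 78° = arccos(√0.2653) = 59.0°, giving θ ≈ 78 + 59.0 = 137.0°.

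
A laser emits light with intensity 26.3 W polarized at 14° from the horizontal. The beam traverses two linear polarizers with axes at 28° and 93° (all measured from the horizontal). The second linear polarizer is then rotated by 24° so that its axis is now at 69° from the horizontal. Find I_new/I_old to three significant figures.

I_new/I_old ≈ 3.19

Before rotation:
I₁ = I₀ cos²(28° − 14°) = I₀ cos²(14°) = 0.9415 I₀.
I₂ = I₁ cos²(93° − 28°) = 0.9415 I₀ · cos²(65°) = 0.1682 I₀.
After rotation:
I₁ = I₀ cos²(28° − 14°) = I₀ cos²(14°) = 0.9415 I₀.
I₂ = I₁ cos²(69° − 28°) = 0.9415 I₀ · cos²(41°) = 0.5363 I₀.
Ratio = 0.5363 / 0.1682 = 3.189.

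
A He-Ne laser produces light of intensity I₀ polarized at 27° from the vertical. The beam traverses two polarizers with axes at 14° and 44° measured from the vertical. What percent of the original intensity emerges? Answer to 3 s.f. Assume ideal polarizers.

I₁ = I₀ cos²(14° − 27°) = I₀ cos²(13°) = 0.9494 I₀.
I₂ = I₁ cos²(44° − 14°) = 0.9494 I₀ · cos²(30°) = 0.712 I₀.
That is 71.2% of the incident intensity.

≈ 71.2%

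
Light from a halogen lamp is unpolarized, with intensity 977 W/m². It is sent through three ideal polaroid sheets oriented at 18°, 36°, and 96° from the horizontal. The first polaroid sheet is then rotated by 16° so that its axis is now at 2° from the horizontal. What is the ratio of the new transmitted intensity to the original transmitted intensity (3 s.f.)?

I_new/I_old ≈ 0.760

Before rotation:
Unpolarized light through the first polarizer → I₁ = ½ I₀, now polarized at 18°.
I₂ = I₁ cos²(36° − 18°) = 0.5 I₀ · cos²(18°) = 0.4523 I₀.
I₃ = I₂ cos²(96° − 36°) = 0.4523 I₀ · cos²(60°) = 0.1131 I₀.
After rotation:
Unpolarized light through the first polarizer → I₁ = ½ I₀, now polarized at 2°.
I₂ = I₁ cos²(36° − 2°) = 0.5 I₀ · cos²(34°) = 0.3437 I₀.
I₃ = I₂ cos²(96° − 36°) = 0.3437 I₀ · cos²(60°) = 0.08591 I₀.
Ratio = 0.08591 / 0.1131 = 0.7599.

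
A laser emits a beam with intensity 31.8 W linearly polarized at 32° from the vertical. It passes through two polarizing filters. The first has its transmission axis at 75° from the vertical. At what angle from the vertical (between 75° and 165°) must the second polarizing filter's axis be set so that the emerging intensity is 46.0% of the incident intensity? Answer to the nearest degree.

θ ≈ 97°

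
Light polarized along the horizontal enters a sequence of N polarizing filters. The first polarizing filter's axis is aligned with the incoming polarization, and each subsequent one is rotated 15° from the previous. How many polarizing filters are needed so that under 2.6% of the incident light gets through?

N = 54

First polarizer is aligned with the polarization: full transmission.
Each further stage multiplies by cos²(15°) = 0.933.
After N polarizers: T = 0.933^(N−1). Require T < 0.026 ⇒ N−1 > ln(0.026)/ln(0.933) = 52.64, so N−1 ≥ 53 and N = 54.
Check: N=54 gives T = 0.02535 < 0.026; N=53 gives T = 0.02717.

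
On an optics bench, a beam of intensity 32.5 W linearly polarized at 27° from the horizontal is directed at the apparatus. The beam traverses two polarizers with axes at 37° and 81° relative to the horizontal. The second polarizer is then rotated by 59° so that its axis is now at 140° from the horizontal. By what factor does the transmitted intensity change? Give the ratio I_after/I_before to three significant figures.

I_new/I_old ≈ 0.0978

Before rotation:
I₁ = I₀ cos²(37° − 27°) = I₀ cos²(10°) = 0.9698 I₀.
I₂ = I₁ cos²(81° − 37°) = 0.9698 I₀ · cos²(44°) = 0.5018 I₀.
After rotation:
I₁ = I₀ cos²(37° − 27°) = I₀ cos²(10°) = 0.9698 I₀.
Angle between axes 1 and 2: 77°. I₂ = 0.9698 I₀ · cos²(77°) = 0.04908 I₀.
Ratio = 0.04908 / 0.5018 = 0.09779.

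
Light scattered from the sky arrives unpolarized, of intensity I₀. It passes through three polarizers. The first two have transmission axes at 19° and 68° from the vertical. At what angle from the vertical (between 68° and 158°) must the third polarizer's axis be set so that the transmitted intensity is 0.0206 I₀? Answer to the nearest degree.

Unpolarized light through the first polarizer → I₁ = ½ I₀, now polarized at 19°.
I₂ = I₁ cos²(68° − 19°) = 0.5 I₀ · cos²(49°) = 0.2152 I₀.
Need I₃/I₀ = 0.0206, so cos²(θ − 68°) = 0.0206 / 0.2152 = 0.09572.
θ − 68° = arccos(√0.09572) = 72.0°, giving θ ≈ 68 + 72.0 = 140.0°.

θ ≈ 140°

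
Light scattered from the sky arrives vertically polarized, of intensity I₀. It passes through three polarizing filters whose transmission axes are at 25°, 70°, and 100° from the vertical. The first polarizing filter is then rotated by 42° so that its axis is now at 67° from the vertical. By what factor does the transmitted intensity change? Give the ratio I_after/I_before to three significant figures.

Before rotation:
I₁ = I₀ cos²(25° − 0°) = I₀ cos²(25°) = 0.8214 I₀.
I₂ = I₁ cos²(70° − 25°) = 0.8214 I₀ · cos²(45°) = 0.4107 I₀.
I₃ = I₂ cos²(100° − 70°) = 0.4107 I₀ · cos²(30°) = 0.308 I₀.
After rotation:
I₁ = I₀ cos²(67° − 0°) = I₀ cos²(67°) = 0.1527 I₀.
I₂ = I₁ cos²(70° − 67°) = 0.1527 I₀ · cos²(3°) = 0.1523 I₀.
I₃ = I₂ cos²(100° − 70°) = 0.1523 I₀ · cos²(30°) = 0.1142 I₀.
Ratio = 0.1142 / 0.308 = 0.3707.

I_new/I_old ≈ 0.371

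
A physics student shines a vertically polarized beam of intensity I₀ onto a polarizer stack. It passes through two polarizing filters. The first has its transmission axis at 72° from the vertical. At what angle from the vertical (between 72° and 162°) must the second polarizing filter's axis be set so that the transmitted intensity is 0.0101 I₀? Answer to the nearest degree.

θ ≈ 143°

I₁ = I₀ cos²(72° − 0°) = I₀ cos²(72°) = 0.09549 I₀.
Need I₂/I₀ = 0.0101, so cos²(θ − 72°) = 0.0101 / 0.09549 = 0.1058.
θ − 72° = arccos(√0.1058) = 71.0°, giving θ ≈ 72 + 71.0 = 143.0°.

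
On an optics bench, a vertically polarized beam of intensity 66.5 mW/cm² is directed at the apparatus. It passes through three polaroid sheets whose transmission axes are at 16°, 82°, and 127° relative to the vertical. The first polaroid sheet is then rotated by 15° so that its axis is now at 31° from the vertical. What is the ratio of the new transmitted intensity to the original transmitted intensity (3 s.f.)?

I_new/I_old ≈ 1.90

Before rotation:
By Malus's law, I₁ = I₀ cos²(16° − 0°) = I₀ cos²(16°) = 0.924 I₀.
I₂ = I₁ cos²(82° − 16°) = 0.924 I₀ · cos²(66°) = 0.1529 I₀.
I₃ = I₂ cos²(127° − 82°) = 0.1529 I₀ · cos²(45°) = 0.07643 I₀.
After rotation:
I₁ = I₀ cos²(31° − 0°) = I₀ cos²(31°) = 0.7347 I₀.
I₂ = I₁ cos²(82° − 31°) = 0.7347 I₀ · cos²(51°) = 0.291 I₀.
I₃ = I₂ cos²(127° − 82°) = 0.291 I₀ · cos²(45°) = 0.1455 I₀.
Ratio = 0.1455 / 0.07643 = 1.904.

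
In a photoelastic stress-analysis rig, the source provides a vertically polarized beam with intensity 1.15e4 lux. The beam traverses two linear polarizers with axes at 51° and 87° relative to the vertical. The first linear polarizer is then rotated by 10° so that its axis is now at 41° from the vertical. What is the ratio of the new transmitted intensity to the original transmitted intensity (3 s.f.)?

Before rotation:
I₁ = I₀ cos²(51° − 0°) = I₀ cos²(51°) = 0.396 I₀.
I₂ = I₁ cos²(87° − 51°) = 0.396 I₀ · cos²(36°) = 0.2592 I₀.
After rotation:
I₁ = I₀ cos²(41° − 0°) = I₀ cos²(41°) = 0.5696 I₀.
I₂ = I₁ cos²(87° − 41°) = 0.5696 I₀ · cos²(46°) = 0.2749 I₀.
Ratio = 0.2749 / 0.2592 = 1.06.

I_new/I_old ≈ 1.06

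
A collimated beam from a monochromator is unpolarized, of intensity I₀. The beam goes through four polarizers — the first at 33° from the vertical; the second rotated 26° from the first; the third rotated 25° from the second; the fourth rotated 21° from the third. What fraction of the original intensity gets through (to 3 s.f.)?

Unpolarized light through the first polarizer → I₁ = ½ I₀, now polarized at 33°.
I₂ = I₁ cos²(26°) = 0.5 · 0.8078 I₀ = 0.4039 I₀.
I₃ = I₂ cos²(25°) = 0.4039 · 0.8214 I₀ = 0.3318 I₀.
I₄ = I₃ cos²(21°) = 0.3318 · 0.8716 I₀ = 0.2892 I₀.
Transmitted fraction = 0.2892.

≈ 0.289 I₀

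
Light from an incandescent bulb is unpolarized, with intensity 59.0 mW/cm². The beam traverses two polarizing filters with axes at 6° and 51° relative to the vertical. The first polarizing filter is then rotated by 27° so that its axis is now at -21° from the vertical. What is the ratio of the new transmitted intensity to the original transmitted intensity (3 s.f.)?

I_new/I_old ≈ 0.191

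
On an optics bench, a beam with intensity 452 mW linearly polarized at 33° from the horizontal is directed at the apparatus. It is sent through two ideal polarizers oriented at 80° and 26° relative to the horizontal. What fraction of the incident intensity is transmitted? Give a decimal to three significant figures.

I/I₀ ≈ 0.161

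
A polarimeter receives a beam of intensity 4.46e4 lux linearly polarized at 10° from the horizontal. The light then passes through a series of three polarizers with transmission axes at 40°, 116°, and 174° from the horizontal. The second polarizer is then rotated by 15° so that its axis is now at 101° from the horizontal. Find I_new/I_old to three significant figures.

Before rotation:
By Malus's law, I₁ = I₀ cos²(40° − 10°) = I₀ cos²(30°) = 0.75 I₀.
I₂ = I₁ cos²(116° − 40°) = 0.75 I₀ · cos²(76°) = 0.04389 I₀.
I₃ = I₂ cos²(174° − 116°) = 0.04389 I₀ · cos²(58°) = 0.01233 I₀.
After rotation:
I₁ = I₀ cos²(40° − 10°) = I₀ cos²(30°) = 0.75 I₀.
I₂ = I₁ cos²(101° − 40°) = 0.75 I₀ · cos²(61°) = 0.1763 I₀.
I₃ = I₂ cos²(174° − 101°) = 0.1763 I₀ · cos²(73°) = 0.01507 I₀.
Ratio = 0.01507 / 0.01233 = 1.222.

I_new/I_old ≈ 1.22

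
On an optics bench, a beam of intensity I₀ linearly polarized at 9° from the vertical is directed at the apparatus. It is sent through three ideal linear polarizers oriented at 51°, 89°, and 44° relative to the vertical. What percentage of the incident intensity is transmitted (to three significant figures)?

≈ 17.1%

I₁ = I₀ cos²(51° − 9°) = I₀ cos²(42°) = 0.5523 I₀.
I₂ = I₁ cos²(89° − 51°) = 0.5523 I₀ · cos²(38°) = 0.3429 I₀.
I₃ = I₂ cos²(44° − 89°) = 0.3429 I₀ · cos²(45°) = 0.1715 I₀.
That is 17.15% of the incident intensity.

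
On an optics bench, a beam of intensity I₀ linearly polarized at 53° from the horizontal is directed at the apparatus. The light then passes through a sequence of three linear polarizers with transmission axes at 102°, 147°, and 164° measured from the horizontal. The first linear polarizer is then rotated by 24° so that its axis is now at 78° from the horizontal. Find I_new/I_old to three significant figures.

I_new/I_old ≈ 0.490

Before rotation:
I₁ = I₀ cos²(102° − 53°) = I₀ cos²(49°) = 0.4304 I₀.
I₂ = I₁ cos²(147° − 102°) = 0.4304 I₀ · cos²(45°) = 0.2152 I₀.
I₃ = I₂ cos²(164° − 147°) = 0.2152 I₀ · cos²(17°) = 0.1968 I₀.
After rotation:
I₁ = I₀ cos²(78° − 53°) = I₀ cos²(25°) = 0.8214 I₀.
I₂ = I₁ cos²(147° − 78°) = 0.8214 I₀ · cos²(69°) = 0.1055 I₀.
I₃ = I₂ cos²(164° − 147°) = 0.1055 I₀ · cos²(17°) = 0.09647 I₀.
Ratio = 0.09647 / 0.1968 = 0.4902.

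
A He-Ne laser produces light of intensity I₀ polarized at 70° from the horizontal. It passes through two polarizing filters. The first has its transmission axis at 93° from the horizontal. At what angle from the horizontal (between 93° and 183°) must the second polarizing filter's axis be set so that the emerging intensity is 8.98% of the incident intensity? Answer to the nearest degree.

I₁ = I₀ cos²(93° − 70°) = I₀ cos²(23°) = 0.8473 I₀.
Need I₂/I₀ = 0.0898, so cos²(θ − 93°) = 0.0898 / 0.8473 = 0.106.
θ − 93° = arccos(√0.106) = 71.0°, giving θ ≈ 93 + 71.0 = 164.0°.

θ ≈ 164°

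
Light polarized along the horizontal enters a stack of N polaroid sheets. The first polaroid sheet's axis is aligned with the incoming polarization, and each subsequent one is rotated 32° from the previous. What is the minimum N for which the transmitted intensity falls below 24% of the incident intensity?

N = 6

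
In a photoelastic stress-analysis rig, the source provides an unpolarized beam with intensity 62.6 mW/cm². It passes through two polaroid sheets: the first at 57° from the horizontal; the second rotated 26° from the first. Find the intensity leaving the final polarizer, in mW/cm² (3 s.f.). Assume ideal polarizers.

Unpolarized light through the first polarizer → I₁ = 62.6 mW/cm²/2 = 31.3 mW/cm², polarized at 57°.
I₂ = I₁ · cos²(26°) = 31.3 · 0.8078 = 25.29 mW/cm².

I ≈ 25.3 mW/cm²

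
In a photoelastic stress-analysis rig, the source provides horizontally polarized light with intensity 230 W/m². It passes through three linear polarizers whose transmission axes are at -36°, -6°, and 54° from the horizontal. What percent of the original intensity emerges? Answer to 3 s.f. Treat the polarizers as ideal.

≈ 12.3%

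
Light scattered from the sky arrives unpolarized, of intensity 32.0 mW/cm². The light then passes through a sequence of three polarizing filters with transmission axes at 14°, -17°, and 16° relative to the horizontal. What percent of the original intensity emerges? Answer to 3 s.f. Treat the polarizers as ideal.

≈ 25.8%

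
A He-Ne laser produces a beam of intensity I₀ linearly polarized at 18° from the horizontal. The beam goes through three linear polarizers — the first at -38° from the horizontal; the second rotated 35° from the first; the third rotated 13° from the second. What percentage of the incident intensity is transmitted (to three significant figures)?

≈ 19.9%

I₁ = I₀ cos²(-38° − 18°) = I₀ cos²(56°) = 0.3127 I₀.
I₂ = I₁ cos²(35°) = 0.3127 · 0.671 I₀ = 0.2098 I₀.
I₃ = I₂ cos²(13°) = 0.2098 · 0.9494 I₀ = 0.1992 I₀.
That is 19.92% of the incident intensity.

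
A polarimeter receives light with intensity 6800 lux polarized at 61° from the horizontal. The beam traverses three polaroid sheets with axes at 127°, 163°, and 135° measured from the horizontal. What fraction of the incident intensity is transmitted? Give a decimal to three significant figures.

I/I₀ ≈ 0.0844

I₁ = 6800 lux · cos²(66°) = 1125 lux.
I₂ = I₁ · cos²(36°) = 1125 · 0.6545 = 736.3 lux.
I₃ = I₂ · cos²(28°) = 736.3 · 0.7796 = 574 lux.
Transmitted fraction = 0.08441.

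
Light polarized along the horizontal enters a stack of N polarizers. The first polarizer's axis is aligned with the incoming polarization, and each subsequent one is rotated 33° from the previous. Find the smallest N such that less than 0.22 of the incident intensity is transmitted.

First polarizer is aligned with the polarization: full transmission.
Each further stage multiplies by cos²(33°) = 0.7034.
After N polarizers: T = 0.7034^(N−1). Require T < 0.22 ⇒ N−1 > ln(0.22)/ln(0.7034) = 4.30, so N−1 ≥ 5 and N = 6.
Check: N=6 gives T = 0.1722 < 0.22; N=5 gives T = 0.2448.

N = 6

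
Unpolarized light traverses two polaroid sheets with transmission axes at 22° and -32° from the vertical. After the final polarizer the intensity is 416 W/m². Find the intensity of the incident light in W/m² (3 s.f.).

I₀ ≈ 2410 W/m²

Unpolarized light through the first polarizer → I₁ = ½ I₀, now polarized at 22°.
I₂ = I₁ cos²(-32° − 22°) = 0.5 I₀ · cos²(54°) = 0.1727 I₀.
So 416 W/m² = 0.1727 I₀, giving I₀ = 416/0.1727 = 2408 W/m².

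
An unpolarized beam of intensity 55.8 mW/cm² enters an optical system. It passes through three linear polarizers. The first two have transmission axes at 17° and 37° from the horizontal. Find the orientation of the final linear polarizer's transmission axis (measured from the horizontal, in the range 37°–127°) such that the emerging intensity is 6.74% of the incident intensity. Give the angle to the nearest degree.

Unpolarized light through the first polarizer → I₁ = ½ I₀, now polarized at 17°.
I₂ = I₁ cos²(37° − 17°) = 0.5 I₀ · cos²(20°) = 0.4415 I₀.
Need I₃/I₀ = 0.0674, so cos²(θ − 37°) = 0.0674 / 0.4415 = 0.1527.
θ − 37° = arccos(√0.1527) = 67.0°, giving θ ≈ 37 + 67.0 = 104.0°.

θ ≈ 104°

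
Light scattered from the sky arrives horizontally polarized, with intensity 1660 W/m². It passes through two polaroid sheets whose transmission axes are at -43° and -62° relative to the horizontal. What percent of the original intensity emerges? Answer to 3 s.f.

≈ 47.8%

I₁ = 1660 W/m² · cos²(43°) = 887.9 W/m².
I₂ = I₁ · cos²(19°) = 887.9 · 0.894 = 793.8 W/m².
That is 47.82% of the incident intensity.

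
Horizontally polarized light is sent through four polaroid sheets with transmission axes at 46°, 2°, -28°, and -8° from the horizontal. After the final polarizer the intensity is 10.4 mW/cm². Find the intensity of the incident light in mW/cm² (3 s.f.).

I₁ = I₀ cos²(46° − 0°) = I₀ cos²(46°) = 0.4826 I₀.
I₂ = I₁ cos²(2° − 46°) = 0.4826 I₀ · cos²(44°) = 0.2497 I₀.
I₃ = I₂ cos²(-28° − 2°) = 0.2497 I₀ · cos²(30°) = 0.1873 I₀.
I₄ = I₃ cos²(-8° + 28°) = 0.1873 I₀ · cos²(20°) = 0.1654 I₀.
So 10.4 mW/cm² = 0.1654 I₀, giving I₀ = 10.4/0.1654 = 62.89 mW/cm².

I₀ ≈ 62.9 mW/cm²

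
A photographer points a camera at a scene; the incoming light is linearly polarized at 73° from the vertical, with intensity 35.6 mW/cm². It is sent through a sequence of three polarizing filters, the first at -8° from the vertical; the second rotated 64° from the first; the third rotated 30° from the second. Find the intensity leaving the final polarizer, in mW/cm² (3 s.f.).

I ≈ 0.126 mW/cm²

I₁ = 35.6 mW/cm² · cos²(81°) = 0.8712 mW/cm².
I₂ = I₁ · cos²(64°) = 0.8712 · 0.1922 = 0.1674 mW/cm².
I₃ = I₂ · cos²(30°) = 0.1674 · 0.75 = 0.1256 mW/cm².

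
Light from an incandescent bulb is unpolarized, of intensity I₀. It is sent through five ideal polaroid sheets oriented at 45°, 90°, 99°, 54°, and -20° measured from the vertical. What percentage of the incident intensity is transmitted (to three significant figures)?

≈ 0.926%

Unpolarized light through the first polarizer → I₁ = ½ I₀, now polarized at 45°.
I₂ = I₁ cos²(90° − 45°) = 0.5 I₀ · cos²(45°) = 0.25 I₀.
I₃ = I₂ cos²(99° − 90°) = 0.25 I₀ · cos²(9°) = 0.2439 I₀.
I₄ = I₃ cos²(54° − 99°) = 0.2439 I₀ · cos²(45°) = 0.1219 I₀.
I₅ = I₄ cos²(-20° − 54°) = 0.1219 I₀ · cos²(74°) = 0.009265 I₀.
That is 0.9265% of the incident intensity.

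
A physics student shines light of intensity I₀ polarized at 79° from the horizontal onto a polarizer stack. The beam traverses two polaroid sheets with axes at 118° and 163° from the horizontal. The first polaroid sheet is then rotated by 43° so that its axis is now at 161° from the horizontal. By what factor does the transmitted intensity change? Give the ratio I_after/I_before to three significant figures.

Before rotation:
I₁ = I₀ cos²(118° − 79°) = I₀ cos²(39°) = 0.604 I₀.
I₂ = I₁ cos²(163° − 118°) = 0.604 I₀ · cos²(45°) = 0.302 I₀.
After rotation:
I₁ = I₀ cos²(161° − 79°) = I₀ cos²(82°) = 0.01937 I₀.
I₂ = I₁ cos²(163° − 161°) = 0.01937 I₀ · cos²(2°) = 0.01935 I₀.
Ratio = 0.01935 / 0.302 = 0.06406.

I_new/I_old ≈ 0.0641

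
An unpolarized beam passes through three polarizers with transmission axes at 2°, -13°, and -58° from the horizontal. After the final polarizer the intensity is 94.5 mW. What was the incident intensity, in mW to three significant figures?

I₀ ≈ 405 mW

Unpolarized light through the first polarizer → I₁ = ½ I₀, now polarized at 2°.
I₂ = I₁ cos²(-13° − 2°) = 0.5 I₀ · cos²(15°) = 0.4665 I₀.
I₃ = I₂ cos²(-58° + 13°) = 0.4665 I₀ · cos²(45°) = 0.2333 I₀.
So 94.5 mW = 0.2333 I₀, giving I₀ = 94.5/0.2333 = 405.1 mW.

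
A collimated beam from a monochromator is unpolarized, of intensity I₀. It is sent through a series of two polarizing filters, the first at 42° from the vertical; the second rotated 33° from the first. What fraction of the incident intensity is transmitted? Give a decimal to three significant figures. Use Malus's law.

Unpolarized light through the first polarizer → I₁ = ½ I₀, now polarized at 42°.
I₂ = I₁ cos²(33°) = 0.5 · 0.7034 I₀ = 0.3517 I₀.
Transmitted fraction = 0.3517.

≈ 0.352 I₀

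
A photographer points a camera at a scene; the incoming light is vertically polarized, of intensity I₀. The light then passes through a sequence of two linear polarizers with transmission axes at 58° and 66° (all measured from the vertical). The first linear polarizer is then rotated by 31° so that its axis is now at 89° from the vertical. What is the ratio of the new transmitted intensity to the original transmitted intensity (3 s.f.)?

Before rotation:
I₁ = I₀ cos²(58° − 0°) = I₀ cos²(58°) = 0.2808 I₀.
I₂ = I₁ cos²(66° − 58°) = 0.2808 I₀ · cos²(8°) = 0.2754 I₀.
After rotation:
I₁ = I₀ cos²(89° − 0°) = I₀ cos²(89°) = 0.0003046 I₀.
I₂ = I₁ cos²(66° − 89°) = 0.0003046 I₀ · cos²(23°) = 0.0002581 I₀.
Ratio = 0.0002581 / 0.2754 = 0.0009372.

I_new/I_old ≈ 0.000937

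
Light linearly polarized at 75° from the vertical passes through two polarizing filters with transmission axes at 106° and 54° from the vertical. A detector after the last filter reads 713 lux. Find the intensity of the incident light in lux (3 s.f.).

I₁ = I₀ cos²(106° − 75°) = I₀ cos²(31°) = 0.7347 I₀.
I₂ = I₁ cos²(54° − 106°) = 0.7347 I₀ · cos²(52°) = 0.2785 I₀.
So 713 lux = 0.2785 I₀, giving I₀ = 713/0.2785 = 2560 lux.

I₀ ≈ 2560 lux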